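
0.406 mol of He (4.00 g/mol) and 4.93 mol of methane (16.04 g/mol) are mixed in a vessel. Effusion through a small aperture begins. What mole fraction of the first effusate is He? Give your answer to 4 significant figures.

0.1416

Rate_i ∝ x_i/√M_i (Graham's law weighted by mole fraction), so the effusate composition follows n_i/√M_i.
x_He(eff) = (n_He/√M_He) / (n_He/√M_He + n_CH₄/√M_CH₄)
= (0.406/√4.00) / (0.406/√4.00 + 4.93/√16.04) = 0.2030/(0.2030 + 1.231) = 0.1416.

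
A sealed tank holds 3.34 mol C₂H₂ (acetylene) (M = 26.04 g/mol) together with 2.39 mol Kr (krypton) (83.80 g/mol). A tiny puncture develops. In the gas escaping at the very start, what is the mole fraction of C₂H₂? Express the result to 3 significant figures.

The effusion rate of species i is ∝ p_i/√M_i ∝ n_i/√M_i.
So x_C₂H₂ in the escaping gas = (n_C₂H₂/√M_C₂H₂) / Σ(n_i/√M_i)
= (3.34/√26.04) / (3.34/√26.04 + 2.39/√83.80) = 0.6545/(0.6545 + 0.2611) = 0.715.

0.715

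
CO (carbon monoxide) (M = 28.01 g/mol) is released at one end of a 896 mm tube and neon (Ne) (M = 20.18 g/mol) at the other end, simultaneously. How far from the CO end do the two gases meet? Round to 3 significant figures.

411 mm

Distances travelled in equal time are proportional to diffusion rates, so d_CO/d_Ne = √(M_Ne/M_CO) = √(20.18/28.01) = 0.8488.
With d_CO + d_Ne = 896 mm, d_Ne = 896/(1 + 0.8488) = 484.6 mm.
d_CO = 896 − 484.6 = 411 mm.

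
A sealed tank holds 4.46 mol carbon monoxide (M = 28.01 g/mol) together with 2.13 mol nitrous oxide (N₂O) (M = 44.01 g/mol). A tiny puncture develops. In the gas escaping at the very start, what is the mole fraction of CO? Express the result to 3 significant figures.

Rate_i ∝ x_i/√M_i (Graham's law weighted by mole fraction), so the effusate composition follows n_i/√M_i.
Mole fraction of CO in the effusate = (n_CO/√M_CO) / (n_CO/√M_CO + n_N₂O/√M_N₂O)
= (4.46/√28.01) / (4.46/√28.01 + 2.13/√44.01) = 0.8427/(0.8427 + 0.3211) = 0.724.

0.724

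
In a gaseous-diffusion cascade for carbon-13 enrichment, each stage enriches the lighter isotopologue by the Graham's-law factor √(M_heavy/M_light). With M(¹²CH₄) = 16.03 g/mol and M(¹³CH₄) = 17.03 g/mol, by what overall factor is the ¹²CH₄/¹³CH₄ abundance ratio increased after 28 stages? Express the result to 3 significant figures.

2.33

Overall factor = α^28 with α = √(17.03/16.03), i.e. (17.03/16.03)^(28/2).
= 1.06238^14 = 2.33.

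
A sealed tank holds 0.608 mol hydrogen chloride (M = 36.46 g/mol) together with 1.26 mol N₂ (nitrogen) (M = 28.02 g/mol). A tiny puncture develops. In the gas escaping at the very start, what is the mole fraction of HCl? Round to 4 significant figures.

Effusion rate of each component ∝ n_i/√M_i (partial pressure × 1/√M).
Mole fraction of HCl in the effusate = (n_HCl/√M_HCl) / (n_HCl/√M_HCl + n_N₂/√M_N₂)
= (0.608/√36.46) / (0.608/√36.46 + 1.26/√28.02) = 0.1007/(0.1007 + 0.2380) = 0.2973.

0.2973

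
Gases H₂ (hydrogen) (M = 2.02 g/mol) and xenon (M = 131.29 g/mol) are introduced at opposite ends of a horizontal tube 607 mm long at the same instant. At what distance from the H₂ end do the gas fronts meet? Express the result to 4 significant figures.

540.0 mm

Graham's law gives d_H₂/d_Xe = rate_H₂/rate_Xe = √(M_Xe/M_H₂) = √(131.29/2.02) = 8.062.
With d_H₂ + d_Xe = 607 mm, d_Xe = 607/(1 + 8.062) = 66.98 mm.
d_H₂ = 607 − 66.98 = 540.0 mm.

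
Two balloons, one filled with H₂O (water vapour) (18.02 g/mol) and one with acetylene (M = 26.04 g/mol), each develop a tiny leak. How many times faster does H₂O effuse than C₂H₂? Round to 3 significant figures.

Graham's law gives rate_H₂O/rate_C₂H₂ = √(M_C₂H₂/M_H₂O) = √(26.04/18.02) = √1.445 = 1.20.

1.20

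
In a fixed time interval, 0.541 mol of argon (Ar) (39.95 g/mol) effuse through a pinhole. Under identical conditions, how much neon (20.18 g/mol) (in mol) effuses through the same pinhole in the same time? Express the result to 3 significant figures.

0.761 mol

Since effusion rate ∝ 1/√M, rate_Ne/rate_Ar = √(M_Ar/M_Ne) = √(39.95/20.18) = √1.980 = 1.407.
So the amount for Ne is 0.541 × 1.407 = 0.761 mol.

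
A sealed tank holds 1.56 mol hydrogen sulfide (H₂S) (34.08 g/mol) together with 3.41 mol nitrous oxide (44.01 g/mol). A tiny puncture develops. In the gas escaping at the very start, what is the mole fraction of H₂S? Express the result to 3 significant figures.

0.342

The effusion rate of species i is ∝ p_i/√M_i ∝ n_i/√M_i.
x_H₂S(eff) = (n_H₂S/√M_H₂S) / (n_H₂S/√M_H₂S + n_N₂O/√M_N₂O)
= (1.56/√34.08) / (1.56/√34.08 + 3.41/√44.01) = 0.2672/(0.2672 + 0.5140) = 0.342.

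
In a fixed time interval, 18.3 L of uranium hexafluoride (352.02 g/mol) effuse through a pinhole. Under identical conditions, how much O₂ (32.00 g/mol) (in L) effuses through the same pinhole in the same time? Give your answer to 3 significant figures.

Using Graham's law: rate_O₂/rate_UF₆ = √(M_UF₆/M_O₂) = √(352.02/32.00) = √11.00 = 3.317.
So the volume for O₂ is 18.3 × 3.317 = 60.7 L.

60.7 L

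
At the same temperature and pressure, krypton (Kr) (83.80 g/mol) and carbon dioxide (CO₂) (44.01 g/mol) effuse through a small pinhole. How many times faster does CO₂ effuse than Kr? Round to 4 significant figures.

1.380

From Graham's law, rate_CO₂/rate_Kr = √(M_Kr/M_CO₂) = √(83.80/44.01) = √1.904 = 1.380.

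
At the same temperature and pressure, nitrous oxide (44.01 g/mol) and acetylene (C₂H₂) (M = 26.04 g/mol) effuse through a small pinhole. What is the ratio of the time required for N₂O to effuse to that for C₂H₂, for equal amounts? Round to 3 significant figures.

1.30

Since effusion rate ∝ 1/√M, t_N₂O/t_C₂H₂ = √(M_N₂O/M_C₂H₂) = √(44.01/26.04) = √1.690 = 1.30.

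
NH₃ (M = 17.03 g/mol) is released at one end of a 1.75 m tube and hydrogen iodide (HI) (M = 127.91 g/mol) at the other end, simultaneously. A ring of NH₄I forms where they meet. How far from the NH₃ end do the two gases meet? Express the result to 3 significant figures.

The fronts meet when d_NH₃ + d_HI = L with d_NH₃/d_HI = √(M_HI/M_NH₃) (Graham's law). Here √(M_HI/M_NH₃) = √(127.91/17.03) = 2.741.
With d_NH₃ + d_HI = 1.75 m, d_HI = 1.75/(1 + 2.741) = 0.4678 m.
d_NH₃ = 1.75 − 0.4678 = 1.28 m.

1.28 m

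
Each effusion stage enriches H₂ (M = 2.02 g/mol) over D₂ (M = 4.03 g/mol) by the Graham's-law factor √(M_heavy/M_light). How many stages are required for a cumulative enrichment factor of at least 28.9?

With α = √(4.03/2.02) per stage, ln α = ½ ln(1.99505) = 0.3453.
Need α^N ≥ 28.9 ⇒ N ≥ ln(28.9) / ln α = 3.364 / 0.3453 = 9.74.
Rounding up, N = 10 stages.

10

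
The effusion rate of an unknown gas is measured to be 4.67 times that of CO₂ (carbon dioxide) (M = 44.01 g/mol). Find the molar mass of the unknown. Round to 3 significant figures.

Since effusion rate ∝ 1/√M, rate_X/rate_CO₂ = √(M_CO₂/M_X).
4.67 = √(44.01/M_X)
M_X = 44.01 / 4.67² = 44.01 / 21.81 = 2.02 g/mol

2.02 g/mol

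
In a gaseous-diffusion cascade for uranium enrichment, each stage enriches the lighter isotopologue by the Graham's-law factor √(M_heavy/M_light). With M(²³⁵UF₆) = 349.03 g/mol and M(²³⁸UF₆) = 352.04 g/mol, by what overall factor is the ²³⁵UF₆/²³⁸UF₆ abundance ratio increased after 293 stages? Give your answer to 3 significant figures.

The single-stage factor is √(M_heavy/M_light), so 293 stages give [√(352.04/349.03)]^293 = (352.04/349.03)^(293/2).
= 1.00862^(293/2) = 3.52.

3.52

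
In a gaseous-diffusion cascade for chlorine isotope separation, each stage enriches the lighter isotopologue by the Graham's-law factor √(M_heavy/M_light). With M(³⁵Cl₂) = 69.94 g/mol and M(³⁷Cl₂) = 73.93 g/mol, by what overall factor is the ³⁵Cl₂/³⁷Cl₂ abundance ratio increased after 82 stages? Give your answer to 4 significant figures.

9.725

Each stage multiplies the ratio by α = √(73.93/69.94), so after 82 stages the overall factor is α^82 = (73.93/69.94)^(82/2).
= 1.05705^41 = 9.725.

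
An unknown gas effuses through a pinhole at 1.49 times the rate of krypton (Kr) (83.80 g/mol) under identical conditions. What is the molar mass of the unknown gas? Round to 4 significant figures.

Using Graham's law: rate_X/rate_Kr = √(M_Kr/M_X).
1.49 = √(83.80/M_X)
M_X = 83.80 / 1.49² = 83.80 / 2.220 = 37.75 g/mol

37.75 g/mol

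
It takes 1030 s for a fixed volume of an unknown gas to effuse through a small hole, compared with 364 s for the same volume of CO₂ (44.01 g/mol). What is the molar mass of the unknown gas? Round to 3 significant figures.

352 g/mol

Using Graham's law: t_X/t_CO₂ = √(M_X/M_CO₂).
1030/364 = 2.830 = √(M_X/44.01)
M_X = 44.01 × 2.830² = 44.01 × 8.007 = 352 g/mol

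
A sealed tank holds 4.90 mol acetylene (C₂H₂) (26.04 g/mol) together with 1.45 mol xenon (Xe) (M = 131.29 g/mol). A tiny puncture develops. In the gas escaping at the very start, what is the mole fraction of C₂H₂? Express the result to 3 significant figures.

Rate_i ∝ x_i/√M_i (Graham's law weighted by mole fraction), so the effusate composition follows n_i/√M_i.
So x_C₂H₂ in the escaping gas = (n_C₂H₂/√M_C₂H₂) / Σ(n_i/√M_i)
= (4.90/√26.04) / (4.90/√26.04 + 1.45/√131.29) = 0.9602/(0.9602 + 0.1265) = 0.884.

0.884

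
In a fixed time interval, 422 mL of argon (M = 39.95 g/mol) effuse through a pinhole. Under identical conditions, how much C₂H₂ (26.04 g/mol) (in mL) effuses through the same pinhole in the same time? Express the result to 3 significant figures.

Since effusion rate ∝ 1/√M, rate_C₂H₂/rate_Ar = √(M_Ar/M_C₂H₂) = √(39.95/26.04) = √1.534 = 1.239.
So the volume for C₂H₂ is 422 × 1.239 = 523 mL.

523 mL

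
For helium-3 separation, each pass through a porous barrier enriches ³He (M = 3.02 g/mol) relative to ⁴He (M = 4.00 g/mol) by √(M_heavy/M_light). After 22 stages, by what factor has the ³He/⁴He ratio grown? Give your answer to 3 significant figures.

Overall factor = α^22 with α = √(4.00/3.02), i.e. (4.00/3.02)^(22/2).
= 1.32450^11 = 22.0.

22.0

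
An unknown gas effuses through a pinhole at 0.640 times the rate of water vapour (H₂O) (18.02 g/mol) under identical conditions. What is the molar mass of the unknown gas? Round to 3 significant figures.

44.0 g/mol

Using Graham's law: rate_X/rate_H₂O = √(M_H₂O/M_X).
0.640 = √(18.02/M_X)
M_X = 18.02 / 0.640² = 18.02 / 0.4096 = 44.0 g/mol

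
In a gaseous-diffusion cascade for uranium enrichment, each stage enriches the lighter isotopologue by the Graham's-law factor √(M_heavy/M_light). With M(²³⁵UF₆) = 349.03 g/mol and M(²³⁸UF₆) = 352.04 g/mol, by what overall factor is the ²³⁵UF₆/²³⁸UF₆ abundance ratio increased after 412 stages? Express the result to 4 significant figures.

After 412 stages the ratio has grown by (√(352.04/349.03))^412 = (352.04/349.03)^(412/2).
= 1.00862^206 = 5.864.

5.864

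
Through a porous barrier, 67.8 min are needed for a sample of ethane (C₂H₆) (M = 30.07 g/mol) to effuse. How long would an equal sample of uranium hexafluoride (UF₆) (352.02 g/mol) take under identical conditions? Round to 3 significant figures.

Using Graham's law: t_UF₆/t_C₂H₆ = √(M_UF₆/M_C₂H₆) = √(352.02/30.07) = √11.71 = 3.422.
So the time for UF₆ is 67.8 × 3.422 = 232 min.

232 min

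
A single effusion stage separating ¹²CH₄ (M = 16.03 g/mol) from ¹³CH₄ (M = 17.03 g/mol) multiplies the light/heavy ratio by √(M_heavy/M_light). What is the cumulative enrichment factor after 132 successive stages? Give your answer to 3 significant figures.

Overall factor = α^132 with α = √(17.03/16.03), i.e. (17.03/16.03)^(132/2).
= 1.06238^66 = 54.3.

54.3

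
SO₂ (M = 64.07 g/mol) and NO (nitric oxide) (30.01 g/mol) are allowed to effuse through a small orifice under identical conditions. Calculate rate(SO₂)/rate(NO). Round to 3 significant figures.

Using Graham's law: rate_SO₂/rate_NO = √(M_NO/M_SO₂) = √(30.01/64.07) = √0.4684 = 0.684.

0.684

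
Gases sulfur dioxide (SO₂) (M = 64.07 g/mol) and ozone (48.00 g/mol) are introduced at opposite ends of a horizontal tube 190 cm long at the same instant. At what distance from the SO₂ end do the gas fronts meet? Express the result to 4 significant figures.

The fronts meet when d_SO₂ + d_O₃ = L with d_SO₂/d_O₃ = √(M_O₃/M_SO₂) (Graham's law). Here √(M_O₃/M_SO₂) = √(48.00/64.07) = 0.8656.
With d_SO₂ + d_O₃ = 190 cm, d_O₃ = 190/(1 + 0.8656) = 101.8 cm.
d_SO₂ = 190 − 101.8 = 88.15 cm.

88.15 cm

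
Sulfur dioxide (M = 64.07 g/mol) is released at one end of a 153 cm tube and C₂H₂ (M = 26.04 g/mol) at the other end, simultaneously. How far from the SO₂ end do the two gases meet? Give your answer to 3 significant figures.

59.6 cm

The fronts meet when d_SO₂ + d_C₂H₂ = L with d_SO₂/d_C₂H₂ = √(M_C₂H₂/M_SO₂) (Graham's law). Here √(M_C₂H₂/M_SO₂) = √(26.04/64.07) = 0.6375.
With d_SO₂ + d_C₂H₂ = 153 cm, d_C₂H₂ = 153/(1 + 0.6375) = 93.43 cm.
d_SO₂ = 153 − 93.43 = 59.6 cm.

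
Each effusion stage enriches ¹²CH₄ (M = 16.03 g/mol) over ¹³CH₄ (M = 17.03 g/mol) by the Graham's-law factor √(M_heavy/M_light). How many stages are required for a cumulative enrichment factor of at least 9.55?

75

Per stage α = (17.03/16.03)^(1/2) = 1.06238^0.5, giving ln α = 0.03026.
Need α^N ≥ 9.55 ⇒ N ≥ ln(9.55) / ln α = 2.257 / 0.03026 = 74.58.
Minimum whole number of stages: N = 75.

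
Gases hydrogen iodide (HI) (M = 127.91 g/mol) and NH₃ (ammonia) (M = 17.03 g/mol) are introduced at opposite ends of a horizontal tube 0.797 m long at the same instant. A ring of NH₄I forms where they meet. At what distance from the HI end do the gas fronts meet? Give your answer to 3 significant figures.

The fronts meet when d_HI + d_NH₃ = L with d_HI/d_NH₃ = √(M_NH₃/M_HI) (Graham's law). Here √(M_NH₃/M_HI) = √(17.03/127.91) = 0.3649.
With d_HI + d_NH₃ = 0.797 m, d_NH₃ = 0.797/(1 + 0.3649) = 0.5839 m.
d_HI = 0.797 − 0.5839 = 0.213 m.

0.213 m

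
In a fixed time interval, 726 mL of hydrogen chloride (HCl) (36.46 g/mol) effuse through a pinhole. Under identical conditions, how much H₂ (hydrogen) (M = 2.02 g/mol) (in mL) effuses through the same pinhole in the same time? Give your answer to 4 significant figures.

By Graham's law, rate_H₂/rate_HCl = √(M_HCl/M_H₂) = √(36.46/2.02) = √18.05 = 4.248.
So the volume for H₂ is 726 × 4.248 = 3084 mL.

3084 mL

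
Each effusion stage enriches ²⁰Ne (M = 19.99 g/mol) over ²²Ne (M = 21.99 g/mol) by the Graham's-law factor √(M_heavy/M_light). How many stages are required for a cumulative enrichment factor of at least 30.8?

Per stage α = (21.99/19.99)^(1/2) = 1.10005^0.5, giving ln α = 0.04768.
Need α^N ≥ 30.8 ⇒ N ≥ ln(30.8) / ln α = 3.428 / 0.04768 = 71.89.
Minimum whole number of stages: N = 72.

72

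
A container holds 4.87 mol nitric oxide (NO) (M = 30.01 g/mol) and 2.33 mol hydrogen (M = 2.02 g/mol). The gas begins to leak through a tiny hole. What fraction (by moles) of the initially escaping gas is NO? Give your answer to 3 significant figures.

Rate_i ∝ x_i/√M_i (Graham's law weighted by mole fraction), so the effusate composition follows n_i/√M_i.
Mole fraction of NO in the effusate = (n_NO/√M_NO) / (n_NO/√M_NO + n_H₂/√M_H₂)
= (4.87/√30.01) / (4.87/√30.01 + 2.33/√2.02) = 0.8890/(0.8890 + 1.639) = 0.352.

0.352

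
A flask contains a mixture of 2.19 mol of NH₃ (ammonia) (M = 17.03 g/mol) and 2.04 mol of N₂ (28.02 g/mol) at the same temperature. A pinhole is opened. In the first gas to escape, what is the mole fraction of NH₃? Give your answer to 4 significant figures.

Each component's effusion rate ∝ (its partial pressure)·(1/√M) ∝ n_i/√M_i.
So x_NH₃ in the escaping gas = (n_NH₃/√M_NH₃) / Σ(n_i/√M_i)
= (2.19/√17.03) / (2.19/√17.03 + 2.04/√28.02) = 0.5307/(0.5307 + 0.3854) = 0.5793.

0.5793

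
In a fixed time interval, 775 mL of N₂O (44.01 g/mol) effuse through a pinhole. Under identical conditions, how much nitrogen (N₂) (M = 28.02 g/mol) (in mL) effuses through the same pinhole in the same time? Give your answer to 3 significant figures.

Using Graham's law: rate_N₂/rate_N₂O = √(M_N₂O/M_N₂) = √(44.01/28.02) = √1.571 = 1.253.
So the volume for N₂ is 775 × 1.253 = 971 mL.

971 mL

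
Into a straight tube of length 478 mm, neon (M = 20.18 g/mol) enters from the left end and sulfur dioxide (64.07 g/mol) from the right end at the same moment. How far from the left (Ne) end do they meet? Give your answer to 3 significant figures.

306 mm

Graham's law gives d_Ne/d_SO₂ = rate_Ne/rate_SO₂ = √(M_SO₂/M_Ne) = √(64.07/20.18) = 1.782.
With d_Ne + d_SO₂ = 478 mm, d_SO₂ = 478/(1 + 1.782) = 171.8 mm.
d_Ne = 478 − 171.8 = 306 mm.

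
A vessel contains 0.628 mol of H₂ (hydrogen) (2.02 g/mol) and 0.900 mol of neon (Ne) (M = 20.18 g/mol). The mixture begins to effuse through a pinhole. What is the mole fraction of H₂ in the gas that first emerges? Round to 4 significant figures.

The effusion rate of species i is ∝ p_i/√M_i ∝ n_i/√M_i.
x_H₂(eff) = (n_H₂/√M_H₂) / (n_H₂/√M_H₂ + n_Ne/√M_Ne)
= (0.628/√2.02) / (0.628/√2.02 + 0.900/√20.18) = 0.4419/(0.4419 + 0.2003) = 0.6880.

0.6880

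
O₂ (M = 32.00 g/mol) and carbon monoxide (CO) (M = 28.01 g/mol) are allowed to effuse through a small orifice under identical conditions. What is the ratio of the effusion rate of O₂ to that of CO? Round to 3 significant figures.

Using Graham's law: rate_O₂/rate_CO = √(M_CO/M_O₂) = √(28.01/32.00) = √0.8753 = 0.936.

0.936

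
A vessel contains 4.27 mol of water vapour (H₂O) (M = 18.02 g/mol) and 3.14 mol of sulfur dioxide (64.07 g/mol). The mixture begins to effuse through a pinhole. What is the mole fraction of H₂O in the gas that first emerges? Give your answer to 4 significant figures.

The effusion rate of species i is ∝ p_i/√M_i ∝ n_i/√M_i.
Mole fraction of H₂O in the effusate = (n_H₂O/√M_H₂O) / (n_H₂O/√M_H₂O + n_SO₂/√M_SO₂)
= (4.27/√18.02) / (4.27/√18.02 + 3.14/√64.07) = 1.006/(1.006 + 0.3923) = 0.7194.

0.7194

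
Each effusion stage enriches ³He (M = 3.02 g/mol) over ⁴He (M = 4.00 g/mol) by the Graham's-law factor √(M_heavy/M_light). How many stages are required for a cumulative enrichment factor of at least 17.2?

21

With α = √(4.00/3.02) per stage, ln α = ½ ln(1.32450) = 0.1405.
Need α^N ≥ 17.2 ⇒ N ≥ ln(17.2) / ln α = 2.845 / 0.1405 = 20.25.
So at least 21 stages are needed.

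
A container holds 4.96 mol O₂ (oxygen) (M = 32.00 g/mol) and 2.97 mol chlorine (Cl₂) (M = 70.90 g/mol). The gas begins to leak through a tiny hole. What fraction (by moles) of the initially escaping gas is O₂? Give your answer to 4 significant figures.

0.7131

The effusion rate of species i is ∝ p_i/√M_i ∝ n_i/√M_i.
Mole fraction of O₂ in the effusate = (n_O₂/√M_O₂) / (n_O₂/√M_O₂ + n_Cl₂/√M_Cl₂)
= (4.96/√32.00) / (4.96/√32.00 + 2.97/√70.90) = 0.8768/(0.8768 + 0.3527) = 0.7131.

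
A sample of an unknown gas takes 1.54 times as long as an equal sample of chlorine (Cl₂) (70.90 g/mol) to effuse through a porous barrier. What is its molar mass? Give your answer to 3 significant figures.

168 g/mol

From Graham's law, t_X/t_Cl₂ = √(M_X/M_Cl₂).
1.54 = √(M_X/70.90)
M_X = 70.90 × 1.54² = 70.90 × 2.372 = 168 g/mol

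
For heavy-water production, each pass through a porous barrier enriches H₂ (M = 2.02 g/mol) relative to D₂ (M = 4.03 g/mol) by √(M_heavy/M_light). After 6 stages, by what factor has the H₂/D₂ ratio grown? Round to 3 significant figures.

7.94

Each stage multiplies the ratio by α = √(4.03/2.02), so after 6 stages the overall factor is α^6 = (4.03/2.02)^(6/2).
= 1.99505^3 = 7.94.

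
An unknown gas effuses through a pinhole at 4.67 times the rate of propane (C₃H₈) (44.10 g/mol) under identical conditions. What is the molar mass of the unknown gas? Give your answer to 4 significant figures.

2.022 g/mol

Since effusion rate ∝ 1/√M, rate_X/rate_C₃H₈ = √(M_C₃H₈/M_X).
4.67 = √(44.10/M_X)
M_X = 44.10 / 4.67² = 44.10 / 21.81 = 2.022 g/mol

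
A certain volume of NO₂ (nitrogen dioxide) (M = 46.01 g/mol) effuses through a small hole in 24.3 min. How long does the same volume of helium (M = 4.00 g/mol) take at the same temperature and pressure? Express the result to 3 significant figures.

7.16 min

Using Graham's law: t_He/t_NO₂ = √(M_He/M_NO₂) = √(4.00/46.01) = √0.08694 = 0.2949.
So the time for He is 24.3 × 0.2949 = 7.16 min.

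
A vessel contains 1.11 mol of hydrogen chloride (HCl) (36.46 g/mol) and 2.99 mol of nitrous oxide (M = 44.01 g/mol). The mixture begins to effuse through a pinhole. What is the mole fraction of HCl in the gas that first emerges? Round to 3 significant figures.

Each component's effusion rate ∝ (its partial pressure)·(1/√M) ∝ n_i/√M_i.
Mole fraction of HCl in the effusate = (n_HCl/√M_HCl) / (n_HCl/√M_HCl + n_N₂O/√M_N₂O)
= (1.11/√36.46) / (1.11/√36.46 + 2.99/√44.01) = 0.1838/(0.1838 + 0.4507) = 0.290.

0.290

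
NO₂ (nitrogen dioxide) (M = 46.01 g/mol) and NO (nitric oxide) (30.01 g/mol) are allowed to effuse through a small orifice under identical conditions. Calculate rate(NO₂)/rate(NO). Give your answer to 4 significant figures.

Graham's law gives rate_NO₂/rate_NO = √(M_NO/M_NO₂) = √(30.01/46.01) = √0.6522 = 0.8076.

0.8076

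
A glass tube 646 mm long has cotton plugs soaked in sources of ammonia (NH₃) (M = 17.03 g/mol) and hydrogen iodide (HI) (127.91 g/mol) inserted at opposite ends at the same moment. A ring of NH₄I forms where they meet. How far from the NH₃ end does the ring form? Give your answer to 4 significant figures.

Distances travelled in equal time are proportional to diffusion rates, so d_NH₃/d_HI = √(M_HI/M_NH₃) = √(127.91/17.03) = 2.741.
With d_NH₃ + d_HI = 646 mm, d_HI = 646/(1 + 2.741) = 172.7 mm.
d_NH₃ = 646 − 172.7 = 473.3 mm.

473.3 mm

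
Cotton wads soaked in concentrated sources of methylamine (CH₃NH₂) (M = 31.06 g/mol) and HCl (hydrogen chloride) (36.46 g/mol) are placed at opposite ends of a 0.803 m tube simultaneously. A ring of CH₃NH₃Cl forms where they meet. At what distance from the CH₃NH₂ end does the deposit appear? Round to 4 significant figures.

In equal time, each gas travels a distance ∝ its rate ∝ 1/√M, so d_CH₃NH₂/d_HCl = √(M_HCl/M_CH₃NH₂) = √(36.46/31.06) = 1.083.
With d_CH₃NH₂ + d_HCl = 0.803 m, d_HCl = 0.803/(1 + 1.083) = 0.3854 m.
d_CH₃NH₂ = 0.803 − 0.3854 = 0.4176 m.

0.4176 m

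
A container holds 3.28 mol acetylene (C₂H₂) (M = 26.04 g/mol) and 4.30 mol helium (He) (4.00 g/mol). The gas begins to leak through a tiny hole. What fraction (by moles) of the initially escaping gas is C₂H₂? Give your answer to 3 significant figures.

Rate_i ∝ x_i/√M_i (Graham's law weighted by mole fraction), so the effusate composition follows n_i/√M_i.
Mole fraction of C₂H₂ in the effusate = (n_C₂H₂/√M_C₂H₂) / (n_C₂H₂/√M_C₂H₂ + n_He/√M_He)
= (3.28/√26.04) / (3.28/√26.04 + 4.30/√4.00) = 0.6428/(0.6428 + 2.150) = 0.230.

0.230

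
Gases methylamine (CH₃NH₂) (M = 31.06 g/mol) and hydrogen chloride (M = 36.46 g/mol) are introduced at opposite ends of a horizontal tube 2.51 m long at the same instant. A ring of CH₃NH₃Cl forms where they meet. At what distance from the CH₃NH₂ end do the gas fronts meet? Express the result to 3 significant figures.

1.31 m

In equal time, each gas travels a distance ∝ its rate ∝ 1/√M, so d_CH₃NH₂/d_HCl = √(M_HCl/M_CH₃NH₂) = √(36.46/31.06) = 1.083.
With d_CH₃NH₂ + d_HCl = 2.51 m, d_HCl = 2.51/(1 + 1.083) = 1.205 m.
d_CH₃NH₂ = 2.51 − 1.205 = 1.31 m.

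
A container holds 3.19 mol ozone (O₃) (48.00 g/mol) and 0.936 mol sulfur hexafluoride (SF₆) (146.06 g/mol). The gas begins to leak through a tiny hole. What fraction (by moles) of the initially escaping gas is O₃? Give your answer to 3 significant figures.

0.856

The effusion rate of species i is ∝ p_i/√M_i ∝ n_i/√M_i.
So x_O₃ in the escaping gas = (n_O₃/√M_O₃) / Σ(n_i/√M_i)
= (3.19/√48.00) / (3.19/√48.00 + 0.936/√146.06) = 0.4604/(0.4604 + 0.07745) = 0.856.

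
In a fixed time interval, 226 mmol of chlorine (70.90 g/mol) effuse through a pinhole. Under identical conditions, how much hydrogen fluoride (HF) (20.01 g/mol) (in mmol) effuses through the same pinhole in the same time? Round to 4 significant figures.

425.4 mmol

Using Graham's law: rate_HF/rate_Cl₂ = √(M_Cl₂/M_HF) = √(70.90/20.01) = √3.543 = 1.882.
So the amount for HF is 226 × 1.882 = 425.4 mmol.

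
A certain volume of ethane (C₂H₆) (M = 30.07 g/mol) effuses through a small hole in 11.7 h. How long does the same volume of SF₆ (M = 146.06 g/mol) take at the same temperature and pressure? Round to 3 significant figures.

25.8 h

From Graham's law, t_SF₆/t_C₂H₆ = √(M_SF₆/M_C₂H₆) = √(146.06/30.07) = √4.857 = 2.204.
So the time for SF₆ is 11.7 × 2.204 = 25.8 h.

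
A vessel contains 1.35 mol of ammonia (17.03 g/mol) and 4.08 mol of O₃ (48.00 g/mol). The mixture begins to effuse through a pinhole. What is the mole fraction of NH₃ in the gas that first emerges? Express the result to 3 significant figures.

0.357

The effusion rate of species i is ∝ p_i/√M_i ∝ n_i/√M_i.
So x_NH₃ in the escaping gas = (n_NH₃/√M_NH₃) / Σ(n_i/√M_i)
= (1.35/√17.03) / (1.35/√17.03 + 4.08/√48.00) = 0.3271/(0.3271 + 0.5889) = 0.357.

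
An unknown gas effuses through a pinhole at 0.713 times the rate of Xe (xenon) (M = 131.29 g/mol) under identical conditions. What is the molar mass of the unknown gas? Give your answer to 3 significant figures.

258 g/mol

By Graham's law, rate_X/rate_Xe = √(M_Xe/M_X).
0.713 = √(131.29/M_X)
M_X = 131.29 / 0.713² = 131.29 / 0.5084 = 258 g/mol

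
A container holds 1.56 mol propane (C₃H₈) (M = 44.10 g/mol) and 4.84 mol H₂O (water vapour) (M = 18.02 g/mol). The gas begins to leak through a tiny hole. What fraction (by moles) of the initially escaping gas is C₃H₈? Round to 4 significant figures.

The effusion rate of species i is ∝ p_i/√M_i ∝ n_i/√M_i.
Mole fraction of C₃H₈ in the effusate = (n_C₃H₈/√M_C₃H₈) / (n_C₃H₈/√M_C₃H₈ + n_H₂O/√M_H₂O)
= (1.56/√44.10) / (1.56/√44.10 + 4.84/√18.02) = 0.2349/(0.2349 + 1.140) = 0.1708.

0.1708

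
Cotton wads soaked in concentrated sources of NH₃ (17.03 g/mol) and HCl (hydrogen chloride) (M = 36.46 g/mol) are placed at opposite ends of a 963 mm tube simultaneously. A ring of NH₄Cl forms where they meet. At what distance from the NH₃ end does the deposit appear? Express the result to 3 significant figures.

572 mm

Distances travelled in equal time are proportional to diffusion rates, so d_NH₃/d_HCl = √(M_HCl/M_NH₃) = √(36.46/17.03) = 1.463.
With d_NH₃ + d_HCl = 963 mm, d_HCl = 963/(1 + 1.463) = 391.0 mm.
d_NH₃ = 963 − 391.0 = 572 mm.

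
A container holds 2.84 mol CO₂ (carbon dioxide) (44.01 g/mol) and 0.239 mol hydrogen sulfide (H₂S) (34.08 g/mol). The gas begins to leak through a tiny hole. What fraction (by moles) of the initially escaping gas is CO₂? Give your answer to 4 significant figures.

Each component's effusion rate ∝ (its partial pressure)·(1/√M) ∝ n_i/√M_i.
So x_CO₂ in the escaping gas = (n_CO₂/√M_CO₂) / Σ(n_i/√M_i)
= (2.84/√44.01) / (2.84/√44.01 + 0.239/√34.08) = 0.4281/(0.4281 + 0.04094) = 0.9127.

0.9127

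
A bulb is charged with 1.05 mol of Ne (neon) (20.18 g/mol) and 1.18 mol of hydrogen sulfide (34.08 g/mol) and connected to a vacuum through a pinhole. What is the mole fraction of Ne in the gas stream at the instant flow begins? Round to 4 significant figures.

0.5363

Rate_i ∝ x_i/√M_i (Graham's law weighted by mole fraction), so the effusate composition follows n_i/√M_i.
Mole fraction of Ne in the effusate = (n_Ne/√M_Ne) / (n_Ne/√M_Ne + n_H₂S/√M_H₂S)
= (1.05/√20.18) / (1.05/√20.18 + 1.18/√34.08) = 0.2337/(0.2337 + 0.2021) = 0.5363.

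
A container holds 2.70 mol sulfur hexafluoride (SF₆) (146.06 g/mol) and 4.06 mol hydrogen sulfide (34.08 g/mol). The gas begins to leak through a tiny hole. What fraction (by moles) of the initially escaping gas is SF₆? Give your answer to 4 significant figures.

0.2431

Each component's effusion rate ∝ (its partial pressure)·(1/√M) ∝ n_i/√M_i.
So x_SF₆ in the escaping gas = (n_SF₆/√M_SF₆) / Σ(n_i/√M_i)
= (2.70/√146.06) / (2.70/√146.06 + 4.06/√34.08) = 0.2234/(0.2234 + 0.6955) = 0.2431.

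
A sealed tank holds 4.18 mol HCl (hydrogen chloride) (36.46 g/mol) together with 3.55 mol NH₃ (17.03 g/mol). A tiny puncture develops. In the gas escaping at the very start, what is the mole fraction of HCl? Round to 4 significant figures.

0.4459

Each component's effusion rate ∝ (its partial pressure)·(1/√M) ∝ n_i/√M_i.
Mole fraction of HCl in the effusate = (n_HCl/√M_HCl) / (n_HCl/√M_HCl + n_NH₃/√M_NH₃)
= (4.18/√36.46) / (4.18/√36.46 + 3.55/√17.03) = 0.6923/(0.6923 + 0.8602) = 0.4459.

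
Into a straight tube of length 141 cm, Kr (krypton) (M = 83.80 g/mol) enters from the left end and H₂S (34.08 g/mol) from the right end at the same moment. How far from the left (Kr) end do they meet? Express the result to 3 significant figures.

Distances travelled in equal time are proportional to diffusion rates, so d_Kr/d_H₂S = √(M_H₂S/M_Kr) = √(34.08/83.80) = 0.6377.
With d_Kr + d_H₂S = 141 cm, d_H₂S = 141/(1 + 0.6377) = 86.10 cm.
d_Kr = 141 − 86.10 = 54.9 cm.

54.9 cm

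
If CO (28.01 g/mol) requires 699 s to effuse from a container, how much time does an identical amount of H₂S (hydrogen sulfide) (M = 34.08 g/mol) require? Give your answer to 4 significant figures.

Graham's law gives t_H₂S/t_CO = √(M_H₂S/M_CO) = √(34.08/28.01) = √1.217 = 1.103.
So the time for H₂S is 699 × 1.103 = 771.0 s.

771.0 s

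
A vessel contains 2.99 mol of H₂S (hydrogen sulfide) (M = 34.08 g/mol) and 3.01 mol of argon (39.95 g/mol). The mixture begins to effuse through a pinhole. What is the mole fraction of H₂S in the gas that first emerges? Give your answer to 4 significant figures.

Effusion rate of each component ∝ n_i/√M_i (partial pressure × 1/√M).
x_H₂S(eff) = (n_H₂S/√M_H₂S) / (n_H₂S/√M_H₂S + n_Ar/√M_Ar)
= (2.99/√34.08) / (2.99/√34.08 + 3.01/√39.95) = 0.5122/(0.5122 + 0.4762) = 0.5182.

0.5182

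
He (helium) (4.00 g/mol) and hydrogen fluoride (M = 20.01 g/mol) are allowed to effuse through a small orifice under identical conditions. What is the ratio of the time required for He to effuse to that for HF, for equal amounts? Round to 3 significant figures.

0.447

From Graham's law, t_He/t_HF = √(M_He/M_HF) = √(4.00/20.01) = √0.1999 = 0.447.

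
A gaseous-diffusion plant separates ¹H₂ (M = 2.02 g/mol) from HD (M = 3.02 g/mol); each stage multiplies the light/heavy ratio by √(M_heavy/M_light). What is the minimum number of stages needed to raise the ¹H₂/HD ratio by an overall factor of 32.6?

18

With α = √(3.02/2.02) per stage, ln α = ½ ln(1.49505) = 0.2011.
Need α^N ≥ 32.6 ⇒ N ≥ ln(32.6) / ln α = 3.484 / 0.2011 = 17.33.
Rounding up, N = 18 stages.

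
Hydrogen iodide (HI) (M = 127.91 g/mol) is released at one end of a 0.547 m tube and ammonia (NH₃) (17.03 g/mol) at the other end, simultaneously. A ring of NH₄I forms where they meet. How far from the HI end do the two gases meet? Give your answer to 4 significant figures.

Graham's law gives d_HI/d_NH₃ = rate_HI/rate_NH₃ = √(M_NH₃/M_HI) = √(17.03/127.91) = 0.3649.
With d_HI + d_NH₃ = 0.547 m, d_NH₃ = 0.547/(1 + 0.3649) = 0.4008 m.
d_HI = 0.547 − 0.4008 = 0.1462 m.

0.1462 m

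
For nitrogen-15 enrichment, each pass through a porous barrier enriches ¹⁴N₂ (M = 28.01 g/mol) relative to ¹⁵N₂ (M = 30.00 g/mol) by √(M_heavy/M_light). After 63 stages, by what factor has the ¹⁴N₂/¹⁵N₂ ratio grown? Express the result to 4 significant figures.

8.689

After 63 stages the ratio has grown by (√(30.00/28.01))^63 = (30.00/28.01)^(63/2).
= 1.07105^(63/2) = 8.689.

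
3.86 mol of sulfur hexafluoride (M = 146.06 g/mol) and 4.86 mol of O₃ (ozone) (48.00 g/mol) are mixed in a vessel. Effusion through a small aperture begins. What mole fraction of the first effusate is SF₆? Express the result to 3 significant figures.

The effusion rate of species i is ∝ p_i/√M_i ∝ n_i/√M_i.
Mole fraction of SF₆ in the effusate = (n_SF₆/√M_SF₆) / (n_SF₆/√M_SF₆ + n_O₃/√M_O₃)
= (3.86/√146.06) / (3.86/√146.06 + 4.86/√48.00) = 0.3194/(0.3194 + 0.7015) = 0.313.

0.313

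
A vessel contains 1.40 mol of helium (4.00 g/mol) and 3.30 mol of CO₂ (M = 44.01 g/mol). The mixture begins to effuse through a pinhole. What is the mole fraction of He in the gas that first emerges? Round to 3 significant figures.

Rate_i ∝ x_i/√M_i (Graham's law weighted by mole fraction), so the effusate composition follows n_i/√M_i.
Mole fraction of He in the effusate = (n_He/√M_He) / (n_He/√M_He + n_CO₂/√M_CO₂)
= (1.40/√4.00) / (1.40/√4.00 + 3.30/√44.01) = 0.7000/(0.7000 + 0.4974) = 0.585.

0.585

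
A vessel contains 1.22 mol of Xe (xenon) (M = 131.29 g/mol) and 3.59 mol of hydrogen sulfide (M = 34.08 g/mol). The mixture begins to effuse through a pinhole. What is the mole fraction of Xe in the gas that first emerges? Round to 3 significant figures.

Each component's effusion rate ∝ (its partial pressure)·(1/√M) ∝ n_i/√M_i.
Mole fraction of Xe in the effusate = (n_Xe/√M_Xe) / (n_Xe/√M_Xe + n_H₂S/√M_H₂S)
= (1.22/√131.29) / (1.22/√131.29 + 3.59/√34.08) = 0.1065/(0.1065 + 0.6150) = 0.148.

0.148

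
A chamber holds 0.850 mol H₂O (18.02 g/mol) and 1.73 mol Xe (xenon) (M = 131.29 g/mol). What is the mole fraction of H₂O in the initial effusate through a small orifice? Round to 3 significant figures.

0.570

Rate_i ∝ x_i/√M_i (Graham's law weighted by mole fraction), so the effusate composition follows n_i/√M_i.
x_H₂O(eff) = (n_H₂O/√M_H₂O) / (n_H₂O/√M_H₂O + n_Xe/√M_Xe)
= (0.850/√18.02) / (0.850/√18.02 + 1.73/√131.29) = 0.2002/(0.2002 + 0.1510) = 0.570.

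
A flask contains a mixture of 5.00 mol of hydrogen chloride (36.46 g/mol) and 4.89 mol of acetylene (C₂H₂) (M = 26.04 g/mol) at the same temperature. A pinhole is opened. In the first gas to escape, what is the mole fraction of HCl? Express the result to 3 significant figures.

Effusion rate of each component ∝ n_i/√M_i (partial pressure × 1/√M).
Mole fraction of HCl in the effusate = (n_HCl/√M_HCl) / (n_HCl/√M_HCl + n_C₂H₂/√M_C₂H₂)
= (5.00/√36.46) / (5.00/√36.46 + 4.89/√26.04) = 0.8281/(0.8281 + 0.9583) = 0.464.

0.464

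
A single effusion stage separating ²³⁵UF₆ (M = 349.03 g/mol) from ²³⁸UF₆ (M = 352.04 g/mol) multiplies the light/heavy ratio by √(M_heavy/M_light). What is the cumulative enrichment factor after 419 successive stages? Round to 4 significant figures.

Overall factor = α^419 with α = √(352.04/349.03), i.e. (352.04/349.03)^(419/2).
= 1.00862^(419/2) = 6.043.

6.043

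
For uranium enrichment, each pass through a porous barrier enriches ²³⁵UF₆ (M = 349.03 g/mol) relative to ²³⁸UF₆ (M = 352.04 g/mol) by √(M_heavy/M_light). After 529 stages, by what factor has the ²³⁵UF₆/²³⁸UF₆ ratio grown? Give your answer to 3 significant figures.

Each stage multiplies the ratio by α = √(352.04/349.03), so after 529 stages the overall factor is α^529 = (352.04/349.03)^(529/2).
= 1.00862^(529/2) = 9.69.

9.69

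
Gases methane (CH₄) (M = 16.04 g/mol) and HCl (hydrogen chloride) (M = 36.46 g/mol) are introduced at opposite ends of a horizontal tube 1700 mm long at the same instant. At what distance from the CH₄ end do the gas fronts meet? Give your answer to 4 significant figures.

1022 mm

Distances travelled in equal time are proportional to diffusion rates, so d_CH₄/d_HCl = √(M_HCl/M_CH₄) = √(36.46/16.04) = 1.508.
With d_CH₄ + d_HCl = 1700 mm, d_HCl = 1700/(1 + 1.508) = 677.9 mm.
d_CH₄ = 1700 − 677.9 = 1022 mm.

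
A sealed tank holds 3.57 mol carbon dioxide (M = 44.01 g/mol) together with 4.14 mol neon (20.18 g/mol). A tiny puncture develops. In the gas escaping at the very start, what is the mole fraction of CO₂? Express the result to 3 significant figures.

Rate_i ∝ x_i/√M_i (Graham's law weighted by mole fraction), so the effusate composition follows n_i/√M_i.
So x_CO₂ in the escaping gas = (n_CO₂/√M_CO₂) / Σ(n_i/√M_i)
= (3.57/√44.01) / (3.57/√44.01 + 4.14/√20.18) = 0.5381/(0.5381 + 0.9216) = 0.369.

0.369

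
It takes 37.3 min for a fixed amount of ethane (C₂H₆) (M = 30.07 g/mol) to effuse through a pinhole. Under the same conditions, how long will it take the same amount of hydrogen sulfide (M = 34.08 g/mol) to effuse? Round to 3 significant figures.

Using Graham's law: t_H₂S/t_C₂H₆ = √(M_H₂S/M_C₂H₆) = √(34.08/30.07) = √1.133 = 1.065.
So the time for H₂S is 37.3 × 1.065 = 39.7 min.

39.7 min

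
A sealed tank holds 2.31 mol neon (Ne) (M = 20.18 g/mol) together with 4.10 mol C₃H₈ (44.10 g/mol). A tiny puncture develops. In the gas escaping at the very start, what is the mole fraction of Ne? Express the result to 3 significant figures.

0.454

Each component's effusion rate ∝ (its partial pressure)·(1/√M) ∝ n_i/√M_i.
x_Ne(eff) = (n_Ne/√M_Ne) / (n_Ne/√M_Ne + n_C₃H₈/√M_C₃H₈)
= (2.31/√20.18) / (2.31/√20.18 + 4.10/√44.10) = 0.5142/(0.5142 + 0.6174) = 0.454.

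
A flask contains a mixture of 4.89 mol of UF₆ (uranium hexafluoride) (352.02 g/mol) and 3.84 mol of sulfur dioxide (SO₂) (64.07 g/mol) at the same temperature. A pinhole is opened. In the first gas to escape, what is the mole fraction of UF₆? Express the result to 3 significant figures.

0.352

Each component's effusion rate ∝ (its partial pressure)·(1/√M) ∝ n_i/√M_i.
Mole fraction of UF₆ in the effusate = (n_UF₆/√M_UF₆) / (n_UF₆/√M_UF₆ + n_SO₂/√M_SO₂)
= (4.89/√352.02) / (4.89/√352.02 + 3.84/√64.07) = 0.2606/(0.2606 + 0.4797) = 0.352.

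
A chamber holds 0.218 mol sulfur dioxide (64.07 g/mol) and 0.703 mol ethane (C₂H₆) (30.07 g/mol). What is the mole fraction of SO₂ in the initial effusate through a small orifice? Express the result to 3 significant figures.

Each component's effusion rate ∝ (its partial pressure)·(1/√M) ∝ n_i/√M_i.
Mole fraction of SO₂ in the effusate = (n_SO₂/√M_SO₂) / (n_SO₂/√M_SO₂ + n_C₂H₆/√M_C₂H₆)
= (0.218/√64.07) / (0.218/√64.07 + 0.703/√30.07) = 0.02724/(0.02724 + 0.1282) = 0.175.

0.175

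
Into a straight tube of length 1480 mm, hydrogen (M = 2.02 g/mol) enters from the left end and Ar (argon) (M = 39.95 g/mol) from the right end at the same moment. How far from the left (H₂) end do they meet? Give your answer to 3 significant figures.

Distances travelled in equal time are proportional to diffusion rates, so d_H₂/d_Ar = √(M_Ar/M_H₂) = √(39.95/2.02) = 4.447.
With d_H₂ + d_Ar = 1480 mm, d_Ar = 1480/(1 + 4.447) = 271.7 mm.
d_H₂ = 1480 − 271.7 = 1210 mm.

1210 mm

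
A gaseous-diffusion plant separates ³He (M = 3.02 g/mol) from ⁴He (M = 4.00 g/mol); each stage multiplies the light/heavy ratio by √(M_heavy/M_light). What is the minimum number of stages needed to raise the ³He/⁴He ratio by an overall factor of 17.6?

21

Per stage α = (4.00/3.02)^(1/2) = 1.32450^0.5, giving ln α = 0.1405.
Need α^N ≥ 17.6 ⇒ N ≥ ln(17.6) / ln α = 2.868 / 0.1405 = 20.41.
Rounding up, N = 21 stages.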